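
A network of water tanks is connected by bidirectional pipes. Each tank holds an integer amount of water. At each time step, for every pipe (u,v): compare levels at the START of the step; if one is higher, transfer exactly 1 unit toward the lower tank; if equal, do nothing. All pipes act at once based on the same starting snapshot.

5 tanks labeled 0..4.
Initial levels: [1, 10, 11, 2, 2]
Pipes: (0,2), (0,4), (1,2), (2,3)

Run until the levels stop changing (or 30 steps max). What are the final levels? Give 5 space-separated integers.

Answer: 6 6 4 6 4

Derivation:
Step 1: flows [2->0,4->0,2->1,2->3] -> levels [3 11 8 3 1]
Step 2: flows [2->0,0->4,1->2,2->3] -> levels [3 10 7 4 2]
Step 3: flows [2->0,0->4,1->2,2->3] -> levels [3 9 6 5 3]
Step 4: flows [2->0,0=4,1->2,2->3] -> levels [4 8 5 6 3]
Step 5: flows [2->0,0->4,1->2,3->2] -> levels [4 7 6 5 4]
Step 6: flows [2->0,0=4,1->2,2->3] -> levels [5 6 5 6 4]
Step 7: flows [0=2,0->4,1->2,3->2] -> levels [4 5 7 5 5]
Step 8: flows [2->0,4->0,2->1,2->3] -> levels [6 6 4 6 4]
Step 9: flows [0->2,0->4,1->2,3->2] -> levels [4 5 7 5 5]
  -> period-2 cycle: step 9 state = step 7 state; never stabilizes
  -> state at step 30: (30-7) mod 2 = 1, same as step 8 -> [6 6 4 6 4]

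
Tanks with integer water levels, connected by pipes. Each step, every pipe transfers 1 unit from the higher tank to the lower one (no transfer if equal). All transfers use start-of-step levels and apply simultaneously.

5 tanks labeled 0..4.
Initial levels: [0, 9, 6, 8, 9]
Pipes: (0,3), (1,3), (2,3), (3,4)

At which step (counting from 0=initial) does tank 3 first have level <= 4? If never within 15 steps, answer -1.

Step 1: flows [3->0,1->3,3->2,4->3] -> levels [1 8 7 8 8]
Step 2: flows [3->0,1=3,3->2,3=4] -> levels [2 8 8 6 8]
Step 3: flows [3->0,1->3,2->3,4->3] -> levels [3 7 7 8 7]
Step 4: flows [3->0,3->1,3->2,3->4] -> levels [4 8 8 4 8]
Tank 3 first reaches <=4 at step 4

Answer: 4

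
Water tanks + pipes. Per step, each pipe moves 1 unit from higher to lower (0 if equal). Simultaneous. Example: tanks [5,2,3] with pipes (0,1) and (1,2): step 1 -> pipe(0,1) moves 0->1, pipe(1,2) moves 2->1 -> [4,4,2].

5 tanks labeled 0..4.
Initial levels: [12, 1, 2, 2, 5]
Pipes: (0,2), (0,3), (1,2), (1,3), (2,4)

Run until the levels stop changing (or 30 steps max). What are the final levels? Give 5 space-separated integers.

Answer: 4 4 5 5 4

Derivation:
Step 1: flows [0->2,0->3,2->1,3->1,4->2] -> levels [10 3 3 2 4]
Step 2: flows [0->2,0->3,1=2,1->3,4->2] -> levels [8 2 5 4 3]
Step 3: flows [0->2,0->3,2->1,3->1,2->4] -> levels [6 4 4 4 4]
Step 4: flows [0->2,0->3,1=2,1=3,2=4] -> levels [4 4 5 5 4]
Step 5: flows [2->0,3->0,2->1,3->1,2->4] -> levels [6 6 2 3 5]
Step 6: flows [0->2,0->3,1->2,1->3,4->2] -> levels [4 4 5 5 4]
  -> period-2 cycle: step 6 state = step 4 state; never stabilizes
  -> state at step 30: (30-4) mod 2 = 0, same as step 4 -> [4 4 5 5 4]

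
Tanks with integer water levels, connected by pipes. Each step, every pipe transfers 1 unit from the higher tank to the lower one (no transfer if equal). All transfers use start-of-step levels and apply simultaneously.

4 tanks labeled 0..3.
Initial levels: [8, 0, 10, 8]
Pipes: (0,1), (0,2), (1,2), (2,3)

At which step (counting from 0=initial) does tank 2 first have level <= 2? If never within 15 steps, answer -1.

Step 1: flows [0->1,2->0,2->1,2->3] -> levels [8 2 7 9]
Step 2: flows [0->1,0->2,2->1,3->2] -> levels [6 4 8 8]
Step 3: flows [0->1,2->0,2->1,2=3] -> levels [6 6 6 8]
Step 4: flows [0=1,0=2,1=2,3->2] -> levels [6 6 7 7]
Step 5: flows [0=1,2->0,2->1,2=3] -> levels [7 7 5 7]
Step 6: flows [0=1,0->2,1->2,3->2] -> levels [6 6 8 6]
Step 7: flows [0=1,2->0,2->1,2->3] -> levels [7 7 5 7]
  -> period-2 cycle (repeats step 5); tank 2 never drops to <=2
Tank 2 never reaches <=2 within 15 steps

Answer: -1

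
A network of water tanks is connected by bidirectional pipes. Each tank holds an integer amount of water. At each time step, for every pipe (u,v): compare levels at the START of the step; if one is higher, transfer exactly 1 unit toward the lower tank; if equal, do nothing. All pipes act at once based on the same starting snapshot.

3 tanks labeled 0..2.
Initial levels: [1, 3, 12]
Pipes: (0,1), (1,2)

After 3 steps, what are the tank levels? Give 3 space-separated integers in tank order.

Step 1: flows [1->0,2->1] -> levels [2 3 11]
Step 2: flows [1->0,2->1] -> levels [3 3 10]
Step 3: flows [0=1,2->1] -> levels [3 4 9]

Answer: 3 4 9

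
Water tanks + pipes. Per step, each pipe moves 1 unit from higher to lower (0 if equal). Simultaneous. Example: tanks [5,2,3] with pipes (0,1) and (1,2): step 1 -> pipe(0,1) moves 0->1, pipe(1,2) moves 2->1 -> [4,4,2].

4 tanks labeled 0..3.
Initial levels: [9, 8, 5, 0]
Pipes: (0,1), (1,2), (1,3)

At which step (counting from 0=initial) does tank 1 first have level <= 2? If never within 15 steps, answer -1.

Step 1: flows [0->1,1->2,1->3] -> levels [8 7 6 1]
Step 2: flows [0->1,1->2,1->3] -> levels [7 6 7 2]
Step 3: flows [0->1,2->1,1->3] -> levels [6 7 6 3]
Step 4: flows [1->0,1->2,1->3] -> levels [7 4 7 4]
Step 5: flows [0->1,2->1,1=3] -> levels [6 6 6 4]
Step 6: flows [0=1,1=2,1->3] -> levels [6 5 6 5]
Step 7: flows [0->1,2->1,1=3] -> levels [5 7 5 5]
Step 8: flows [1->0,1->2,1->3] -> levels [6 4 6 6]
Step 9: flows [0->1,2->1,3->1] -> levels [5 7 5 5]
  -> period-2 cycle (repeats step 7); tank 1 never drops to <=2
Tank 1 never reaches <=2 within 15 steps

Answer: -1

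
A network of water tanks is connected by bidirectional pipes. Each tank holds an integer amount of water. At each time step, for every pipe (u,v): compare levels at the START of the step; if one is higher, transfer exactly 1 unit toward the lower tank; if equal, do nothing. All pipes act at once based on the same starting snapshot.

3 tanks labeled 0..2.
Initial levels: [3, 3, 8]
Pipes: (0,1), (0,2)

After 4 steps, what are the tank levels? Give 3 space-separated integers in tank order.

Step 1: flows [0=1,2->0] -> levels [4 3 7]
Step 2: flows [0->1,2->0] -> levels [4 4 6]
Step 3: flows [0=1,2->0] -> levels [5 4 5]
Step 4: flows [0->1,0=2] -> levels [4 5 5]

Answer: 4 5 5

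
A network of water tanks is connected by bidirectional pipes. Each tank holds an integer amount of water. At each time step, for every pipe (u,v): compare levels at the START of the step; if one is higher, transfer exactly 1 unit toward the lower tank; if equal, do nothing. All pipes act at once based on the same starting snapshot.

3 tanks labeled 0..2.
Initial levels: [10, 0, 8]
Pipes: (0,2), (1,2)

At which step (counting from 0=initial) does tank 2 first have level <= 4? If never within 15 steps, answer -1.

Answer: -1

Derivation:
Step 1: flows [0->2,2->1] -> levels [9 1 8]
Step 2: flows [0->2,2->1] -> levels [8 2 8]
Step 3: flows [0=2,2->1] -> levels [8 3 7]
Step 4: flows [0->2,2->1] -> levels [7 4 7]
Step 5: flows [0=2,2->1] -> levels [7 5 6]
Step 6: flows [0->2,2->1] -> levels [6 6 6]
Step 7: flows [0=2,1=2] -> levels [6 6 6]
  -> stable; tank 2 stays at 6 > 4
Tank 2 never reaches <=4 within 15 steps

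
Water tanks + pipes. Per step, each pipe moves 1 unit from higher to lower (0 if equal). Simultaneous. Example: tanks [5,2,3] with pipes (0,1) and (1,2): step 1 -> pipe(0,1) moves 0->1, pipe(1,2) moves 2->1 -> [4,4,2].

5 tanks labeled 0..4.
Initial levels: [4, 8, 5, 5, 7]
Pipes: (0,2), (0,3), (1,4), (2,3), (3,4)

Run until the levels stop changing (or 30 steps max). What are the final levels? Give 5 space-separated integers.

Answer: 5 7 5 7 5

Derivation:
Step 1: flows [2->0,3->0,1->4,2=3,4->3] -> levels [6 7 4 5 7]
Step 2: flows [0->2,0->3,1=4,3->2,4->3] -> levels [4 7 6 6 6]
Step 3: flows [2->0,3->0,1->4,2=3,3=4] -> levels [6 6 5 5 7]
Step 4: flows [0->2,0->3,4->1,2=3,4->3] -> levels [4 7 6 7 5]
Step 5: flows [2->0,3->0,1->4,3->2,3->4] -> levels [6 6 6 4 7]
Step 6: flows [0=2,0->3,4->1,2->3,4->3] -> levels [5 7 5 7 5]
Step 7: flows [0=2,3->0,1->4,3->2,3->4] -> levels [6 6 6 4 7]
  -> period-2 cycle: step 7 state = step 5 state; never stabilizes
  -> state at step 30: (30-5) mod 2 = 1, same as step 6 -> [5 7 5 7 5]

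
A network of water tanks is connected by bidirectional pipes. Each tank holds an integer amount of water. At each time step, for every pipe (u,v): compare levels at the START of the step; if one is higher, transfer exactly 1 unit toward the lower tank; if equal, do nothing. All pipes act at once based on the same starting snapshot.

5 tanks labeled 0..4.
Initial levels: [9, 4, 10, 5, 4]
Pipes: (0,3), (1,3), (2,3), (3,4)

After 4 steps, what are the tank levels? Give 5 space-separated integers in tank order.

Step 1: flows [0->3,3->1,2->3,3->4] -> levels [8 5 9 5 5]
Step 2: flows [0->3,1=3,2->3,3=4] -> levels [7 5 8 7 5]
Step 3: flows [0=3,3->1,2->3,3->4] -> levels [7 6 7 6 6]
Step 4: flows [0->3,1=3,2->3,3=4] -> levels [6 6 6 8 6]

Answer: 6 6 6 8 6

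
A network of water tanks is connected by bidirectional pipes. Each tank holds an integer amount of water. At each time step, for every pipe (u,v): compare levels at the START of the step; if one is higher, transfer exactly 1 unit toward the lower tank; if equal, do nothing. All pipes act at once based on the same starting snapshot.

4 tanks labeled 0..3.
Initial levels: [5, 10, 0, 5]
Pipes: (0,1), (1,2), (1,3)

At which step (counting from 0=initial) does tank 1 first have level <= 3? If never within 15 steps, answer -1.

Answer: 5

Derivation:
Step 1: flows [1->0,1->2,1->3] -> levels [6 7 1 6]
Step 2: flows [1->0,1->2,1->3] -> levels [7 4 2 7]
Step 3: flows [0->1,1->2,3->1] -> levels [6 5 3 6]
Step 4: flows [0->1,1->2,3->1] -> levels [5 6 4 5]
Step 5: flows [1->0,1->2,1->3] -> levels [6 3 5 6]
Tank 1 first reaches <=3 at step 5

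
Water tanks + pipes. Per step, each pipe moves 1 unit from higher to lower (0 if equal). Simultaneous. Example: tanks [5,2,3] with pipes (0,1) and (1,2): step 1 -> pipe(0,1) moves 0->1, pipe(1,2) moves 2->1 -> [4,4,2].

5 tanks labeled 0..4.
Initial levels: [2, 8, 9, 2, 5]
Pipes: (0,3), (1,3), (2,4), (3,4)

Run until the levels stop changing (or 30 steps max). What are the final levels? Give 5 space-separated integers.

Step 1: flows [0=3,1->3,2->4,4->3] -> levels [2 7 8 4 5]
Step 2: flows [3->0,1->3,2->4,4->3] -> levels [3 6 7 5 5]
Step 3: flows [3->0,1->3,2->4,3=4] -> levels [4 5 6 5 6]
Step 4: flows [3->0,1=3,2=4,4->3] -> levels [5 5 6 5 5]
Step 5: flows [0=3,1=3,2->4,3=4] -> levels [5 5 5 5 6]
Step 6: flows [0=3,1=3,4->2,4->3] -> levels [5 5 6 6 4]
Step 7: flows [3->0,3->1,2->4,3->4] -> levels [6 6 5 3 6]
Step 8: flows [0->3,1->3,4->2,4->3] -> levels [5 5 6 6 4]
  -> period-2 cycle: step 8 state = step 6 state; never stabilizes
  -> state at step 30: (30-6) mod 2 = 0, same as step 6 -> [5 5 6 6 4]

Answer: 5 5 6 6 4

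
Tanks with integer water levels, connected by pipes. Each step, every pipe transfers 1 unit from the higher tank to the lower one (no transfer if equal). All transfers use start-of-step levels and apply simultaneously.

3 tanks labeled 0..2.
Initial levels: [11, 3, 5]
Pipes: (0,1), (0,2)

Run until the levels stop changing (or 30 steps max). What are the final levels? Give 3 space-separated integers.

Answer: 7 6 6

Derivation:
Step 1: flows [0->1,0->2] -> levels [9 4 6]
Step 2: flows [0->1,0->2] -> levels [7 5 7]
Step 3: flows [0->1,0=2] -> levels [6 6 7]
Step 4: flows [0=1,2->0] -> levels [7 6 6]
Step 5: flows [0->1,0->2] -> levels [5 7 7]
Step 6: flows [1->0,2->0] -> levels [7 6 6]
  -> period-2 cycle: step 6 state = step 4 state; never stabilizes
  -> state at step 30: (30-4) mod 2 = 0, same as step 4 -> [7 6 6]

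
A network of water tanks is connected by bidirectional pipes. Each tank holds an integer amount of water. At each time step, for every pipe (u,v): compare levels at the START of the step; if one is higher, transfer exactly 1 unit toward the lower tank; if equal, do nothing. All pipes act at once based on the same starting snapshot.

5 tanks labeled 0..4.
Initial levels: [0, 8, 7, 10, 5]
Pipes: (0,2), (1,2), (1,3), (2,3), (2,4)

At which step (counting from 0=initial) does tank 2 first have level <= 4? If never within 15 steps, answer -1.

Step 1: flows [2->0,1->2,3->1,3->2,2->4] -> levels [1 8 7 8 6]
Step 2: flows [2->0,1->2,1=3,3->2,2->4] -> levels [2 7 7 7 7]
Step 3: flows [2->0,1=2,1=3,2=3,2=4] -> levels [3 7 6 7 7]
Step 4: flows [2->0,1->2,1=3,3->2,4->2] -> levels [4 6 8 6 6]
Step 5: flows [2->0,2->1,1=3,2->3,2->4] -> levels [5 7 4 7 7]
Tank 2 first reaches <=4 at step 5

Answer: 5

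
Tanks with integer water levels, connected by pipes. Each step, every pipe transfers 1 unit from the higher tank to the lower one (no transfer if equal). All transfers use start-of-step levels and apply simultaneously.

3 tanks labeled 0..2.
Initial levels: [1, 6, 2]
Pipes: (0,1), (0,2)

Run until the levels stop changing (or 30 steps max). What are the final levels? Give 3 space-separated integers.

Step 1: flows [1->0,2->0] -> levels [3 5 1]
Step 2: flows [1->0,0->2] -> levels [3 4 2]
Step 3: flows [1->0,0->2] -> levels [3 3 3]
Step 4: flows [0=1,0=2] -> levels [3 3 3]
  -> stable (no change)

Answer: 3 3 3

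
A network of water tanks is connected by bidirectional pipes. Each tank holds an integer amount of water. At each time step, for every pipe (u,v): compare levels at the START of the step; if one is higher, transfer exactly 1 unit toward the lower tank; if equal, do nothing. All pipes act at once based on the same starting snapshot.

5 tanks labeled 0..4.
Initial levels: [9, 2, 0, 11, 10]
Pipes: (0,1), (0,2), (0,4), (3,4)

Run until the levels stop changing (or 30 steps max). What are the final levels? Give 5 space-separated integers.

Answer: 5 6 6 7 8

Derivation:
Step 1: flows [0->1,0->2,4->0,3->4] -> levels [8 3 1 10 10]
Step 2: flows [0->1,0->2,4->0,3=4] -> levels [7 4 2 10 9]
Step 3: flows [0->1,0->2,4->0,3->4] -> levels [6 5 3 9 9]
Step 4: flows [0->1,0->2,4->0,3=4] -> levels [5 6 4 9 8]
Step 5: flows [1->0,0->2,4->0,3->4] -> levels [6 5 5 8 8]
Step 6: flows [0->1,0->2,4->0,3=4] -> levels [5 6 6 8 7]
Step 7: flows [1->0,2->0,4->0,3->4] -> levels [8 5 5 7 7]
Step 8: flows [0->1,0->2,0->4,3=4] -> levels [5 6 6 7 8]
Step 9: flows [1->0,2->0,4->0,4->3] -> levels [8 5 5 8 6]
Step 10: flows [0->1,0->2,0->4,3->4] -> levels [5 6 6 7 8]
  -> period-2 cycle: step 10 state = step 8 state; never stabilizes
  -> state at step 30: (30-8) mod 2 = 0, same as step 8 -> [5 6 6 7 8]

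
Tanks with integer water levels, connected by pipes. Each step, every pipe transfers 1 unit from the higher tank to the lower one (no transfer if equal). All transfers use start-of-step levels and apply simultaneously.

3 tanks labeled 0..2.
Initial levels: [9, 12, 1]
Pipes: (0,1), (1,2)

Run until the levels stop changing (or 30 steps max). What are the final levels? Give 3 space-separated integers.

Step 1: flows [1->0,1->2] -> levels [10 10 2]
Step 2: flows [0=1,1->2] -> levels [10 9 3]
Step 3: flows [0->1,1->2] -> levels [9 9 4]
Step 4: flows [0=1,1->2] -> levels [9 8 5]
Step 5: flows [0->1,1->2] -> levels [8 8 6]
Step 6: flows [0=1,1->2] -> levels [8 7 7]
Step 7: flows [0->1,1=2] -> levels [7 8 7]
Step 8: flows [1->0,1->2] -> levels [8 6 8]
Step 9: flows [0->1,2->1] -> levels [7 8 7]
  -> period-2 cycle: step 9 state = step 7 state; never stabilizes
  -> state at step 30: (30-7) mod 2 = 1, same as step 8 -> [8 6 8]

Answer: 8 6 8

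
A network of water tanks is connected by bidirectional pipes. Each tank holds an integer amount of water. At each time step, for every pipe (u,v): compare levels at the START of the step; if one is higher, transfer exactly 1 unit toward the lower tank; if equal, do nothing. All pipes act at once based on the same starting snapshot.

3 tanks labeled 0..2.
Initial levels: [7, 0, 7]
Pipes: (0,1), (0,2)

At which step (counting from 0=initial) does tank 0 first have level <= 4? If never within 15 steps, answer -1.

Answer: 5

Derivation:
Step 1: flows [0->1,0=2] -> levels [6 1 7]
Step 2: flows [0->1,2->0] -> levels [6 2 6]
Step 3: flows [0->1,0=2] -> levels [5 3 6]
Step 4: flows [0->1,2->0] -> levels [5 4 5]
Step 5: flows [0->1,0=2] -> levels [4 5 5]
Tank 0 first reaches <=4 at step 5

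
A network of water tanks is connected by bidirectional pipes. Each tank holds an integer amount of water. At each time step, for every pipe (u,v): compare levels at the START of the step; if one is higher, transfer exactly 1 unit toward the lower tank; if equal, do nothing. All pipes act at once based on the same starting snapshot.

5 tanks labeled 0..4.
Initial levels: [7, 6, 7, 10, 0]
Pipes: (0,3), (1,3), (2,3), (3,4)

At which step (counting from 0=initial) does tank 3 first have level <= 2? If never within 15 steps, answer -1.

Step 1: flows [3->0,3->1,3->2,3->4] -> levels [8 7 8 6 1]
Step 2: flows [0->3,1->3,2->3,3->4] -> levels [7 6 7 8 2]
Step 3: flows [3->0,3->1,3->2,3->4] -> levels [8 7 8 4 3]
Step 4: flows [0->3,1->3,2->3,3->4] -> levels [7 6 7 6 4]
Step 5: flows [0->3,1=3,2->3,3->4] -> levels [6 6 6 7 5]
Step 6: flows [3->0,3->1,3->2,3->4] -> levels [7 7 7 3 6]
Step 7: flows [0->3,1->3,2->3,4->3] -> levels [6 6 6 7 5]
  -> period-2 cycle (repeats step 5); tank 3 never drops to <=2
Tank 3 never reaches <=2 within 15 steps

Answer: -1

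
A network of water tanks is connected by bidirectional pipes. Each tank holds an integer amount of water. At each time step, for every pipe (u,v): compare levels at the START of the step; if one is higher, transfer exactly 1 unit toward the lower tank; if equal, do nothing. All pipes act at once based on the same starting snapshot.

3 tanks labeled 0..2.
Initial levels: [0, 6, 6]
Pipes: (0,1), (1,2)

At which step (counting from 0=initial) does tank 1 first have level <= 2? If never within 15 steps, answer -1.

Answer: -1

Derivation:
Step 1: flows [1->0,1=2] -> levels [1 5 6]
Step 2: flows [1->0,2->1] -> levels [2 5 5]
Step 3: flows [1->0,1=2] -> levels [3 4 5]
Step 4: flows [1->0,2->1] -> levels [4 4 4]
Step 5: flows [0=1,1=2] -> levels [4 4 4]
  -> stable; tank 1 stays at 4 > 2
Tank 1 never reaches <=2 within 15 steps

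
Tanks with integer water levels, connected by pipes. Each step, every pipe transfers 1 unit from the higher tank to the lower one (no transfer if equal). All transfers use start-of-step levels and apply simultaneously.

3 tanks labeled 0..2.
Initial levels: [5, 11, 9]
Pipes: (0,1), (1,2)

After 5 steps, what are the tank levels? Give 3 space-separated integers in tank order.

Answer: 9 7 9

Derivation:
Step 1: flows [1->0,1->2] -> levels [6 9 10]
Step 2: flows [1->0,2->1] -> levels [7 9 9]
Step 3: flows [1->0,1=2] -> levels [8 8 9]
Step 4: flows [0=1,2->1] -> levels [8 9 8]
Step 5: flows [1->0,1->2] -> levels [9 7 9]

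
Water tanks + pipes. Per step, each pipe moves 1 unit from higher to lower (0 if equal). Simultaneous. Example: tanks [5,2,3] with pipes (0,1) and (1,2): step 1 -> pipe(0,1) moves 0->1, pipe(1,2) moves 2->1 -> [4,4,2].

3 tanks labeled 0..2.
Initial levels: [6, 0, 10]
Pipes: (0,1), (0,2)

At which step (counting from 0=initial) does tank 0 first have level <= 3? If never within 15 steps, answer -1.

Step 1: flows [0->1,2->0] -> levels [6 1 9]
Step 2: flows [0->1,2->0] -> levels [6 2 8]
Step 3: flows [0->1,2->0] -> levels [6 3 7]
Step 4: flows [0->1,2->0] -> levels [6 4 6]
Step 5: flows [0->1,0=2] -> levels [5 5 6]
Step 6: flows [0=1,2->0] -> levels [6 5 5]
Step 7: flows [0->1,0->2] -> levels [4 6 6]
Step 8: flows [1->0,2->0] -> levels [6 5 5]
  -> period-2 cycle (repeats step 6); tank 0 never drops to <=3
Tank 0 never reaches <=3 within 15 steps

Answer: -1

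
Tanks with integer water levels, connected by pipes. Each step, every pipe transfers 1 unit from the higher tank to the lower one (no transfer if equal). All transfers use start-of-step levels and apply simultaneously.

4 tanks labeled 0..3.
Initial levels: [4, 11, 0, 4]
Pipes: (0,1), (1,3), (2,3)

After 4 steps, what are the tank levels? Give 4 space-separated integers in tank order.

Answer: 6 5 4 4

Derivation:
Step 1: flows [1->0,1->3,3->2] -> levels [5 9 1 4]
Step 2: flows [1->0,1->3,3->2] -> levels [6 7 2 4]
Step 3: flows [1->0,1->3,3->2] -> levels [7 5 3 4]
Step 4: flows [0->1,1->3,3->2] -> levels [6 5 4 4]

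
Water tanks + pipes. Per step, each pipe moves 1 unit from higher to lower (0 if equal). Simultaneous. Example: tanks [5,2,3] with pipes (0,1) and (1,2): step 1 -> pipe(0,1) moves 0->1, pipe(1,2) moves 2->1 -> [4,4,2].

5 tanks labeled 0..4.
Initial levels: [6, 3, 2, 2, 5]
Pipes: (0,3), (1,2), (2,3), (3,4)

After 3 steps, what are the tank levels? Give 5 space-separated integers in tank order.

Step 1: flows [0->3,1->2,2=3,4->3] -> levels [5 2 3 4 4]
Step 2: flows [0->3,2->1,3->2,3=4] -> levels [4 3 3 4 4]
Step 3: flows [0=3,1=2,3->2,3=4] -> levels [4 3 4 3 4]

Answer: 4 3 4 3 4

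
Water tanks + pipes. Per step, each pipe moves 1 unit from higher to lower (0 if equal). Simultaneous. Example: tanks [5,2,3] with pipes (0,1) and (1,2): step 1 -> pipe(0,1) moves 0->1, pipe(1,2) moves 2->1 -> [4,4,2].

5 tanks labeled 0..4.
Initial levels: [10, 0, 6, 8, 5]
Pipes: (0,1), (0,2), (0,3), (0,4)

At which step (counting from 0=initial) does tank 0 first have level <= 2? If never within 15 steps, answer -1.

Step 1: flows [0->1,0->2,0->3,0->4] -> levels [6 1 7 9 6]
Step 2: flows [0->1,2->0,3->0,0=4] -> levels [7 2 6 8 6]
Step 3: flows [0->1,0->2,3->0,0->4] -> levels [5 3 7 7 7]
Step 4: flows [0->1,2->0,3->0,4->0] -> levels [7 4 6 6 6]
Step 5: flows [0->1,0->2,0->3,0->4] -> levels [3 5 7 7 7]
Step 6: flows [1->0,2->0,3->0,4->0] -> levels [7 4 6 6 6]
  -> period-2 cycle (repeats step 4); tank 0 never drops to <=2
Tank 0 never reaches <=2 within 15 steps

Answer: -1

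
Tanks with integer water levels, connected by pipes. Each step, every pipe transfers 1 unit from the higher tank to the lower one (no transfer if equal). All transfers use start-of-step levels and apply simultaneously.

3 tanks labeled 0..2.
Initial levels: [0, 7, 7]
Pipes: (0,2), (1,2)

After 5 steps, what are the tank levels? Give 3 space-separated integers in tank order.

Step 1: flows [2->0,1=2] -> levels [1 7 6]
Step 2: flows [2->0,1->2] -> levels [2 6 6]
Step 3: flows [2->0,1=2] -> levels [3 6 5]
Step 4: flows [2->0,1->2] -> levels [4 5 5]
Step 5: flows [2->0,1=2] -> levels [5 5 4]

Answer: 5 5 4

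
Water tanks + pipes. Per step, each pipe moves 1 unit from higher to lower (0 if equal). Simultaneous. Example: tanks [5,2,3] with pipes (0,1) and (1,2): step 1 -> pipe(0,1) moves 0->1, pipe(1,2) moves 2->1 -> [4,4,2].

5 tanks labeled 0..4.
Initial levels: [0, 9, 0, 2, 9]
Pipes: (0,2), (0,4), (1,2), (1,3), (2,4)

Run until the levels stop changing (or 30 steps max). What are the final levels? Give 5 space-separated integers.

Answer: 4 5 2 4 5

Derivation:
Step 1: flows [0=2,4->0,1->2,1->3,4->2] -> levels [1 7 2 3 7]
Step 2: flows [2->0,4->0,1->2,1->3,4->2] -> levels [3 5 3 4 5]
Step 3: flows [0=2,4->0,1->2,1->3,4->2] -> levels [4 3 5 5 3]
Step 4: flows [2->0,0->4,2->1,3->1,2->4] -> levels [4 5 2 4 5]
Step 5: flows [0->2,4->0,1->2,1->3,4->2] -> levels [4 3 5 5 3]
  -> period-2 cycle: step 5 state = step 3 state; never stabilizes
  -> state at step 30: (30-3) mod 2 = 1, same as step 4 -> [4 5 2 4 5]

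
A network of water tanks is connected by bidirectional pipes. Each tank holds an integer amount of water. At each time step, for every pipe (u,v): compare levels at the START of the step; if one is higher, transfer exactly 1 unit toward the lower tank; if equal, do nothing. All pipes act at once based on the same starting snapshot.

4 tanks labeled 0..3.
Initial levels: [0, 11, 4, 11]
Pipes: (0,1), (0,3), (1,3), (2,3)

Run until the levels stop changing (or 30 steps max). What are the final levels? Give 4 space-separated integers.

Answer: 6 6 6 8

Derivation:
Step 1: flows [1->0,3->0,1=3,3->2] -> levels [2 10 5 9]
Step 2: flows [1->0,3->0,1->3,3->2] -> levels [4 8 6 8]
Step 3: flows [1->0,3->0,1=3,3->2] -> levels [6 7 7 6]
Step 4: flows [1->0,0=3,1->3,2->3] -> levels [7 5 6 8]
Step 5: flows [0->1,3->0,3->1,3->2] -> levels [7 7 7 5]
Step 6: flows [0=1,0->3,1->3,2->3] -> levels [6 6 6 8]
Step 7: flows [0=1,3->0,3->1,3->2] -> levels [7 7 7 5]
  -> period-2 cycle: step 7 state = step 5 state; never stabilizes
  -> state at step 30: (30-5) mod 2 = 1, same as step 6 -> [6 6 6 8]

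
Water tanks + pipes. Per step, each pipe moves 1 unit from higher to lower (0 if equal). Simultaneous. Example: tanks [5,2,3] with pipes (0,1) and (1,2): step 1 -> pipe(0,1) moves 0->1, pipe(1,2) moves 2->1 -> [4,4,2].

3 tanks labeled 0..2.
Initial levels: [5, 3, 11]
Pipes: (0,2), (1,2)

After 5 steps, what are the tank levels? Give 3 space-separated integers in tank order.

Answer: 7 7 5

Derivation:
Step 1: flows [2->0,2->1] -> levels [6 4 9]
Step 2: flows [2->0,2->1] -> levels [7 5 7]
Step 3: flows [0=2,2->1] -> levels [7 6 6]
Step 4: flows [0->2,1=2] -> levels [6 6 7]
Step 5: flows [2->0,2->1] -> levels [7 7 5]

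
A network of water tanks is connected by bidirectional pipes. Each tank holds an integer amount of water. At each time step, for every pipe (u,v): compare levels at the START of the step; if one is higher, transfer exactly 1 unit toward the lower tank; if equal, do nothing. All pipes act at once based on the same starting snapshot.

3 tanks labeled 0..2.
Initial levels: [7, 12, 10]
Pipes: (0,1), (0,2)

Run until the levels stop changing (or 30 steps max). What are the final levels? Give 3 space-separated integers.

Answer: 11 9 9

Derivation:
Step 1: flows [1->0,2->0] -> levels [9 11 9]
Step 2: flows [1->0,0=2] -> levels [10 10 9]
Step 3: flows [0=1,0->2] -> levels [9 10 10]
Step 4: flows [1->0,2->0] -> levels [11 9 9]
Step 5: flows [0->1,0->2] -> levels [9 10 10]
  -> period-2 cycle: step 5 state = step 3 state; never stabilizes
  -> state at step 30: (30-3) mod 2 = 1, same as step 4 -> [11 9 9]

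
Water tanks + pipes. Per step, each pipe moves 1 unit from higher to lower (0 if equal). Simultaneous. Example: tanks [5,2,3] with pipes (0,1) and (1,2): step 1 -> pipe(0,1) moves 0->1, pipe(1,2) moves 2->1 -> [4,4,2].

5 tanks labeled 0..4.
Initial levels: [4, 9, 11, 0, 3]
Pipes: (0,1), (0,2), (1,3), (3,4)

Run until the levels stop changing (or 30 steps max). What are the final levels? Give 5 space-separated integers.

Step 1: flows [1->0,2->0,1->3,4->3] -> levels [6 7 10 2 2]
Step 2: flows [1->0,2->0,1->3,3=4] -> levels [8 5 9 3 2]
Step 3: flows [0->1,2->0,1->3,3->4] -> levels [8 5 8 3 3]
Step 4: flows [0->1,0=2,1->3,3=4] -> levels [7 5 8 4 3]
Step 5: flows [0->1,2->0,1->3,3->4] -> levels [7 5 7 4 4]
Step 6: flows [0->1,0=2,1->3,3=4] -> levels [6 5 7 5 4]
Step 7: flows [0->1,2->0,1=3,3->4] -> levels [6 6 6 4 5]
Step 8: flows [0=1,0=2,1->3,4->3] -> levels [6 5 6 6 4]
Step 9: flows [0->1,0=2,3->1,3->4] -> levels [5 7 6 4 5]
Step 10: flows [1->0,2->0,1->3,4->3] -> levels [7 5 5 6 4]
Step 11: flows [0->1,0->2,3->1,3->4] -> levels [5 7 6 4 5]
  -> period-2 cycle: step 11 state = step 9 state; never stabilizes
  -> state at step 30: (30-9) mod 2 = 1, same as step 10 -> [7 5 5 6 4]

Answer: 7 5 5 6 4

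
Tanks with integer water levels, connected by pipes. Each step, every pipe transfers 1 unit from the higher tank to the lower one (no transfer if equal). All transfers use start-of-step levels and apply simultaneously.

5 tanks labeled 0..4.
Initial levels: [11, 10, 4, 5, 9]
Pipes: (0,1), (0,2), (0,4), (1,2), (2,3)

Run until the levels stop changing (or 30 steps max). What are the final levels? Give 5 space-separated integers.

Step 1: flows [0->1,0->2,0->4,1->2,3->2] -> levels [8 10 7 4 10]
Step 2: flows [1->0,0->2,4->0,1->2,2->3] -> levels [9 8 8 5 9]
Step 3: flows [0->1,0->2,0=4,1=2,2->3] -> levels [7 9 8 6 9]
Step 4: flows [1->0,2->0,4->0,1->2,2->3] -> levels [10 7 7 7 8]
Step 5: flows [0->1,0->2,0->4,1=2,2=3] -> levels [7 8 8 7 9]
Step 6: flows [1->0,2->0,4->0,1=2,2->3] -> levels [10 7 6 8 8]
Step 7: flows [0->1,0->2,0->4,1->2,3->2] -> levels [7 7 9 7 9]
Step 8: flows [0=1,2->0,4->0,2->1,2->3] -> levels [9 8 6 8 8]
Step 9: flows [0->1,0->2,0->4,1->2,3->2] -> levels [6 8 9 7 9]
Step 10: flows [1->0,2->0,4->0,2->1,2->3] -> levels [9 8 6 8 8]
  -> period-2 cycle: step 10 state = step 8 state; never stabilizes
  -> state at step 30: (30-8) mod 2 = 0, same as step 8 -> [9 8 6 8 8]

Answer: 9 8 6 8 8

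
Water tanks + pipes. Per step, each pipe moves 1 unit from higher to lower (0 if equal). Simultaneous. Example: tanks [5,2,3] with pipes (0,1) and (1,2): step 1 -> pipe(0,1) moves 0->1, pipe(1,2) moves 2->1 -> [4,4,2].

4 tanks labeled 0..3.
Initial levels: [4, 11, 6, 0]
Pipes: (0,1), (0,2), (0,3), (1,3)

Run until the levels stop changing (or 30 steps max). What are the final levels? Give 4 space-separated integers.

Step 1: flows [1->0,2->0,0->3,1->3] -> levels [5 9 5 2]
Step 2: flows [1->0,0=2,0->3,1->3] -> levels [5 7 5 4]
Step 3: flows [1->0,0=2,0->3,1->3] -> levels [5 5 5 6]
Step 4: flows [0=1,0=2,3->0,3->1] -> levels [6 6 5 4]
Step 5: flows [0=1,0->2,0->3,1->3] -> levels [4 5 6 6]
Step 6: flows [1->0,2->0,3->0,3->1] -> levels [7 5 5 4]
Step 7: flows [0->1,0->2,0->3,1->3] -> levels [4 5 6 6]
  -> period-2 cycle: step 7 state = step 5 state; never stabilizes
  -> state at step 30: (30-5) mod 2 = 1, same as step 6 -> [7 5 5 4]

Answer: 7 5 5 4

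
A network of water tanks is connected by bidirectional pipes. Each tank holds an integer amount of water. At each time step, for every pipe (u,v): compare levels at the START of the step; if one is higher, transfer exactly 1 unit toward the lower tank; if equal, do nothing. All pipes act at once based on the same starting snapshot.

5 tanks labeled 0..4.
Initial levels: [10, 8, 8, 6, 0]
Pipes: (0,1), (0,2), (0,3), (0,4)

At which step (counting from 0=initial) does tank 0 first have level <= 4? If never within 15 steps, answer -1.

Answer: 5

Derivation:
Step 1: flows [0->1,0->2,0->3,0->4] -> levels [6 9 9 7 1]
Step 2: flows [1->0,2->0,3->0,0->4] -> levels [8 8 8 6 2]
Step 3: flows [0=1,0=2,0->3,0->4] -> levels [6 8 8 7 3]
Step 4: flows [1->0,2->0,3->0,0->4] -> levels [8 7 7 6 4]
Step 5: flows [0->1,0->2,0->3,0->4] -> levels [4 8 8 7 5]
Tank 0 first reaches <=4 at step 5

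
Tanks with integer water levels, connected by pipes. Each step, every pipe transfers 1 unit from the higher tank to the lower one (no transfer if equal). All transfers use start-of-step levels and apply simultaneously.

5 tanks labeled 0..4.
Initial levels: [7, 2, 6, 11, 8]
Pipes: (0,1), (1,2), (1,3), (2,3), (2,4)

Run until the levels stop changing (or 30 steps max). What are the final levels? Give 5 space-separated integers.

Step 1: flows [0->1,2->1,3->1,3->2,4->2] -> levels [6 5 7 9 7]
Step 2: flows [0->1,2->1,3->1,3->2,2=4] -> levels [5 8 7 7 7]
Step 3: flows [1->0,1->2,1->3,2=3,2=4] -> levels [6 5 8 8 7]
Step 4: flows [0->1,2->1,3->1,2=3,2->4] -> levels [5 8 6 7 8]
Step 5: flows [1->0,1->2,1->3,3->2,4->2] -> levels [6 5 9 7 7]
Step 6: flows [0->1,2->1,3->1,2->3,2->4] -> levels [5 8 6 7 8]
  -> period-2 cycle: step 6 state = step 4 state; never stabilizes
  -> state at step 30: (30-4) mod 2 = 0, same as step 4 -> [5 8 6 7 8]

Answer: 5 8 6 7 8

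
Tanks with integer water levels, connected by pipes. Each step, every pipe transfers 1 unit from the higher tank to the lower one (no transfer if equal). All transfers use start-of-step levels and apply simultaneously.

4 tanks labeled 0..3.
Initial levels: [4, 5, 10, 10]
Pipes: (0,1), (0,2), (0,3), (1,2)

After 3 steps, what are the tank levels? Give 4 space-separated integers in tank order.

Answer: 6 7 8 8

Derivation:
Step 1: flows [1->0,2->0,3->0,2->1] -> levels [7 5 8 9]
Step 2: flows [0->1,2->0,3->0,2->1] -> levels [8 7 6 8]
Step 3: flows [0->1,0->2,0=3,1->2] -> levels [6 7 8 8]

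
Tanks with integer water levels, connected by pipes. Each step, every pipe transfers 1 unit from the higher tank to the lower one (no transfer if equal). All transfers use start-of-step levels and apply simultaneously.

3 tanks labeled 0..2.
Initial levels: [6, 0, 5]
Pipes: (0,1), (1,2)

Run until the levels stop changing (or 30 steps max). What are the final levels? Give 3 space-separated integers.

Answer: 3 5 3

Derivation:
Step 1: flows [0->1,2->1] -> levels [5 2 4]
Step 2: flows [0->1,2->1] -> levels [4 4 3]
Step 3: flows [0=1,1->2] -> levels [4 3 4]
Step 4: flows [0->1,2->1] -> levels [3 5 3]
Step 5: flows [1->0,1->2] -> levels [4 3 4]
  -> period-2 cycle: step 5 state = step 3 state; never stabilizes
  -> state at step 30: (30-3) mod 2 = 1, same as step 4 -> [3 5 3]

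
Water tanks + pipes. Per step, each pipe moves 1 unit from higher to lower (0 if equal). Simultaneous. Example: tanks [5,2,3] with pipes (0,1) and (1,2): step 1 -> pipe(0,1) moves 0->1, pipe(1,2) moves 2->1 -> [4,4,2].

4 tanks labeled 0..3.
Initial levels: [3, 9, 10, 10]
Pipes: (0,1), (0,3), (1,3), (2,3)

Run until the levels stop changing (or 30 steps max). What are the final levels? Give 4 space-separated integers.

Answer: 7 7 8 10

Derivation:
Step 1: flows [1->0,3->0,3->1,2=3] -> levels [5 9 10 8]
Step 2: flows [1->0,3->0,1->3,2->3] -> levels [7 7 9 9]
Step 3: flows [0=1,3->0,3->1,2=3] -> levels [8 8 9 7]
Step 4: flows [0=1,0->3,1->3,2->3] -> levels [7 7 8 10]
Step 5: flows [0=1,3->0,3->1,3->2] -> levels [8 8 9 7]
  -> period-2 cycle: step 5 state = step 3 state; never stabilizes
  -> state at step 30: (30-3) mod 2 = 1, same as step 4 -> [7 7 8 10]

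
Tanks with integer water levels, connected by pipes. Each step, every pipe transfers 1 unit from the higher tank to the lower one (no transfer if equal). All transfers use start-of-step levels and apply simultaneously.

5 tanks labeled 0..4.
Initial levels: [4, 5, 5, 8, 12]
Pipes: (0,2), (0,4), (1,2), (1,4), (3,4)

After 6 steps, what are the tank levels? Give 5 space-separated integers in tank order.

Answer: 5 5 8 7 9

Derivation:
Step 1: flows [2->0,4->0,1=2,4->1,4->3] -> levels [6 6 4 9 9]
Step 2: flows [0->2,4->0,1->2,4->1,3=4] -> levels [6 6 6 9 7]
Step 3: flows [0=2,4->0,1=2,4->1,3->4] -> levels [7 7 6 8 6]
Step 4: flows [0->2,0->4,1->2,1->4,3->4] -> levels [5 5 8 7 9]
Step 5: flows [2->0,4->0,2->1,4->1,4->3] -> levels [7 7 6 8 6]
  -> period-2 cycle: step 5 state = step 3 state
  -> state at step 6: (6-3) mod 2 = 1, same as step 4 -> [5 5 8 7 9]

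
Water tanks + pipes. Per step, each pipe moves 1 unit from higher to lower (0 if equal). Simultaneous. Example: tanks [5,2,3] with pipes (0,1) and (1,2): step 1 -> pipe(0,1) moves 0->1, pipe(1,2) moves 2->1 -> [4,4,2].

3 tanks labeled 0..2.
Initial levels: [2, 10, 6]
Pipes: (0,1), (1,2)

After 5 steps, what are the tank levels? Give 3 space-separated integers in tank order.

Answer: 6 6 6

Derivation:
Step 1: flows [1->0,1->2] -> levels [3 8 7]
Step 2: flows [1->0,1->2] -> levels [4 6 8]
Step 3: flows [1->0,2->1] -> levels [5 6 7]
Step 4: flows [1->0,2->1] -> levels [6 6 6]
Step 5: flows [0=1,1=2] -> levels [6 6 6]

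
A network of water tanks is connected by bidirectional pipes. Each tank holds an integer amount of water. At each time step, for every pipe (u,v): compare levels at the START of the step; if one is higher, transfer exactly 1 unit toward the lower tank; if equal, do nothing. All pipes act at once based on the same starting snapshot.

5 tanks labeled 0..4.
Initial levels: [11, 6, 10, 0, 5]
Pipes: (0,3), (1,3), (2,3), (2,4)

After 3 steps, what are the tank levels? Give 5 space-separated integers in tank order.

Step 1: flows [0->3,1->3,2->3,2->4] -> levels [10 5 8 3 6]
Step 2: flows [0->3,1->3,2->3,2->4] -> levels [9 4 6 6 7]
Step 3: flows [0->3,3->1,2=3,4->2] -> levels [8 5 7 6 6]

Answer: 8 5 7 6 6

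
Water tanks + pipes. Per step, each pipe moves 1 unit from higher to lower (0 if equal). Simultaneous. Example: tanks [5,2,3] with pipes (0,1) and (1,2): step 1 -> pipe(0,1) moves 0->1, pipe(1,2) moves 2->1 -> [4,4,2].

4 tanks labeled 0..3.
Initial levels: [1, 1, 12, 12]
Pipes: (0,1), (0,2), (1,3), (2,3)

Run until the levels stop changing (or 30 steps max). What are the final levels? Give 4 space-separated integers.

Answer: 7 7 6 6

Derivation:
Step 1: flows [0=1,2->0,3->1,2=3] -> levels [2 2 11 11]
Step 2: flows [0=1,2->0,3->1,2=3] -> levels [3 3 10 10]
Step 3: flows [0=1,2->0,3->1,2=3] -> levels [4 4 9 9]
Step 4: flows [0=1,2->0,3->1,2=3] -> levels [5 5 8 8]
Step 5: flows [0=1,2->0,3->1,2=3] -> levels [6 6 7 7]
Step 6: flows [0=1,2->0,3->1,2=3] -> levels [7 7 6 6]
Step 7: flows [0=1,0->2,1->3,2=3] -> levels [6 6 7 7]
  -> period-2 cycle: step 7 state = step 5 state; never stabilizes
  -> state at step 30: (30-5) mod 2 = 1, same as step 6 -> [7 7 6 6]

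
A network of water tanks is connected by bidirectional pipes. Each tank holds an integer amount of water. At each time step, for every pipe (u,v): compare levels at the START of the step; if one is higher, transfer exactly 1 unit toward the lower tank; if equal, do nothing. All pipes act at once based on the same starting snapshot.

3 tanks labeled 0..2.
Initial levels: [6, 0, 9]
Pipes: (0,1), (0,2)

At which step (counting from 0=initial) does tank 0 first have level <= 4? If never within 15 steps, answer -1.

Step 1: flows [0->1,2->0] -> levels [6 1 8]
Step 2: flows [0->1,2->0] -> levels [6 2 7]
Step 3: flows [0->1,2->0] -> levels [6 3 6]
Step 4: flows [0->1,0=2] -> levels [5 4 6]
Step 5: flows [0->1,2->0] -> levels [5 5 5]
Step 6: flows [0=1,0=2] -> levels [5 5 5]
  -> stable; tank 0 stays at 5 > 4
Tank 0 never reaches <=4 within 15 steps

Answer: -1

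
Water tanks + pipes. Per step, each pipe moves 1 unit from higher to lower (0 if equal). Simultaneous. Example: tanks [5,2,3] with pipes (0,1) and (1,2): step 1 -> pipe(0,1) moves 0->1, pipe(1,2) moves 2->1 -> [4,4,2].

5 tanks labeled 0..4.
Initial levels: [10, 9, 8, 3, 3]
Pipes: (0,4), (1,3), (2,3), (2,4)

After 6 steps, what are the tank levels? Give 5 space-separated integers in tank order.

Step 1: flows [0->4,1->3,2->3,2->4] -> levels [9 8 6 5 5]
Step 2: flows [0->4,1->3,2->3,2->4] -> levels [8 7 4 7 7]
Step 3: flows [0->4,1=3,3->2,4->2] -> levels [7 7 6 6 7]
Step 4: flows [0=4,1->3,2=3,4->2] -> levels [7 6 7 7 6]
Step 5: flows [0->4,3->1,2=3,2->4] -> levels [6 7 6 6 8]
Step 6: flows [4->0,1->3,2=3,4->2] -> levels [7 6 7 7 6]

Answer: 7 6 7 7 6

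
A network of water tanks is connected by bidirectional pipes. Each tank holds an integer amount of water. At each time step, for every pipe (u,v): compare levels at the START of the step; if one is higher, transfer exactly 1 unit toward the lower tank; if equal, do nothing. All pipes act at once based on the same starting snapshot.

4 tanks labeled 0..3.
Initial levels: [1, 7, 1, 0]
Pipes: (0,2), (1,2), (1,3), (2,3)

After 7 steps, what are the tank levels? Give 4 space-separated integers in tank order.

Step 1: flows [0=2,1->2,1->3,2->3] -> levels [1 5 1 2]
Step 2: flows [0=2,1->2,1->3,3->2] -> levels [1 3 3 2]
Step 3: flows [2->0,1=2,1->3,2->3] -> levels [2 2 1 4]
Step 4: flows [0->2,1->2,3->1,3->2] -> levels [1 2 4 2]
Step 5: flows [2->0,2->1,1=3,2->3] -> levels [2 3 1 3]
Step 6: flows [0->2,1->2,1=3,3->2] -> levels [1 2 4 2]
  -> period-2 cycle: step 6 state = step 4 state
  -> state at step 7: (7-4) mod 2 = 1, same as step 5 -> [2 3 1 3]

Answer: 2 3 1 3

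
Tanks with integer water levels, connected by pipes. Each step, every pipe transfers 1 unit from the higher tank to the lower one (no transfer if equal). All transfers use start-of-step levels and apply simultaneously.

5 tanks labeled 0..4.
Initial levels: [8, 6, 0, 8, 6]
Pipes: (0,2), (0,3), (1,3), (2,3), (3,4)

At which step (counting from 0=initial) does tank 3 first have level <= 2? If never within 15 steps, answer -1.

Step 1: flows [0->2,0=3,3->1,3->2,3->4] -> levels [7 7 2 5 7]
Step 2: flows [0->2,0->3,1->3,3->2,4->3] -> levels [5 6 4 7 6]
Step 3: flows [0->2,3->0,3->1,3->2,3->4] -> levels [5 7 6 3 7]
Step 4: flows [2->0,0->3,1->3,2->3,4->3] -> levels [5 6 4 7 6]
  -> period-2 cycle (repeats step 2); tank 3 never drops to <=2
Tank 3 never reaches <=2 within 15 steps

Answer: -1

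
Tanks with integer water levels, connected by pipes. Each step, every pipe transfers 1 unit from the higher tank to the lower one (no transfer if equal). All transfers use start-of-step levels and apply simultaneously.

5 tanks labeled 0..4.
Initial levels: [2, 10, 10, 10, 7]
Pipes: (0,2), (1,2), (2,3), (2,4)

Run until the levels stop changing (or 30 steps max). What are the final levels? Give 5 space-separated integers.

Answer: 6 8 9 8 8

Derivation:
Step 1: flows [2->0,1=2,2=3,2->4] -> levels [3 10 8 10 8]
Step 2: flows [2->0,1->2,3->2,2=4] -> levels [4 9 9 9 8]
Step 3: flows [2->0,1=2,2=3,2->4] -> levels [5 9 7 9 9]
Step 4: flows [2->0,1->2,3->2,4->2] -> levels [6 8 9 8 8]
Step 5: flows [2->0,2->1,2->3,2->4] -> levels [7 9 5 9 9]
Step 6: flows [0->2,1->2,3->2,4->2] -> levels [6 8 9 8 8]
  -> period-2 cycle: step 6 state = step 4 state; never stabilizes
  -> state at step 30: (30-4) mod 2 = 0, same as step 4 -> [6 8 9 8 8]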